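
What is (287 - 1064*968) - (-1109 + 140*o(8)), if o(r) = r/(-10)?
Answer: -1028444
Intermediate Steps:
o(r) = -r/10 (o(r) = r*(-⅒) = -r/10)
(287 - 1064*968) - (-1109 + 140*o(8)) = (287 - 1064*968) - (-1109 + 140*(-⅒*8)) = (287 - 1029952) - (-1109 + 140*(-⅘)) = -1029665 - (-1109 - 112) = -1029665 - 1*(-1221) = -1029665 + 1221 = -1028444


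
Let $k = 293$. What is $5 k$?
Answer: $1465$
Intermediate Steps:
$5 k = 5 \cdot 293 = 1465$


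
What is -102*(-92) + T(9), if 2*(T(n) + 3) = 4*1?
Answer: 9383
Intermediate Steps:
T(n) = -1 (T(n) = -3 + (4*1)/2 = -3 + (½)*4 = -3 + 2 = -1)
-102*(-92) + T(9) = -102*(-92) - 1 = 9384 - 1 = 9383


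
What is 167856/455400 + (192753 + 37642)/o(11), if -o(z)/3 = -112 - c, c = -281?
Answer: -485355463/1068925 ≈ -454.06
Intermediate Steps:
o(z) = -507 (o(z) = -3*(-112 - 1*(-281)) = -3*(-112 + 281) = -3*169 = -507)
167856/455400 + (192753 + 37642)/o(11) = 167856/455400 + (192753 + 37642)/(-507) = 167856*(1/455400) + 230395*(-1/507) = 6994/18975 - 230395/507 = -485355463/1068925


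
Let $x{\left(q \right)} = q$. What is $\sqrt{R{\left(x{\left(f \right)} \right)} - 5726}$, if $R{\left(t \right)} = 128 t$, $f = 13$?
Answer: $i \sqrt{4062} \approx 63.734 i$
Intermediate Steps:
$\sqrt{R{\left(x{\left(f \right)} \right)} - 5726} = \sqrt{128 \cdot 13 - 5726} = \sqrt{1664 - 5726} = \sqrt{-4062} = i \sqrt{4062}$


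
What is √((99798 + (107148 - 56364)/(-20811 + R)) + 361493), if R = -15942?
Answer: √69233575393363/12251 ≈ 679.18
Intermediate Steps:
√((99798 + (107148 - 56364)/(-20811 + R)) + 361493) = √((99798 + (107148 - 56364)/(-20811 - 15942)) + 361493) = √((99798 + 50784/(-36753)) + 361493) = √((99798 + 50784*(-1/36753)) + 361493) = √((99798 - 16928/12251) + 361493) = √(1222608370/12251 + 361493) = √(5651259113/12251) = √69233575393363/12251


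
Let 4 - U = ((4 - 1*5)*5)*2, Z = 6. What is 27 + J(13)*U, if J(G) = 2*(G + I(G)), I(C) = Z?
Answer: 559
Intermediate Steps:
I(C) = 6
J(G) = 12 + 2*G (J(G) = 2*(G + 6) = 2*(6 + G) = 12 + 2*G)
U = 14 (U = 4 - (4 - 1*5)*5*2 = 4 - (4 - 5)*5*2 = 4 - (-1*5)*2 = 4 - (-5)*2 = 4 - 1*(-10) = 4 + 10 = 14)
27 + J(13)*U = 27 + (12 + 2*13)*14 = 27 + (12 + 26)*14 = 27 + 38*14 = 27 + 532 = 559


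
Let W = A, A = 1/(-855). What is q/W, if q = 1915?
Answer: -1637325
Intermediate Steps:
A = -1/855 ≈ -0.0011696
W = -1/855 ≈ -0.0011696
q/W = 1915/(-1/855) = 1915*(-855) = -1637325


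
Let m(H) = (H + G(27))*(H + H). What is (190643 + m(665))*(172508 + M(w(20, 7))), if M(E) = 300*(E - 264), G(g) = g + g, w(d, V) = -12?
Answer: 102887271404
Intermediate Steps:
G(g) = 2*g
M(E) = -79200 + 300*E (M(E) = 300*(-264 + E) = -79200 + 300*E)
m(H) = 2*H*(54 + H) (m(H) = (H + 2*27)*(H + H) = (H + 54)*(2*H) = (54 + H)*(2*H) = 2*H*(54 + H))
(190643 + m(665))*(172508 + M(w(20, 7))) = (190643 + 2*665*(54 + 665))*(172508 + (-79200 + 300*(-12))) = (190643 + 2*665*719)*(172508 + (-79200 - 3600)) = (190643 + 956270)*(172508 - 82800) = 1146913*89708 = 102887271404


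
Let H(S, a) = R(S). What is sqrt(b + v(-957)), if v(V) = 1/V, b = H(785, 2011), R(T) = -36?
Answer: I*sqrt(32971521)/957 ≈ 6.0001*I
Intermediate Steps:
H(S, a) = -36
b = -36
sqrt(b + v(-957)) = sqrt(-36 + 1/(-957)) = sqrt(-36 - 1/957) = sqrt(-34453/957) = I*sqrt(32971521)/957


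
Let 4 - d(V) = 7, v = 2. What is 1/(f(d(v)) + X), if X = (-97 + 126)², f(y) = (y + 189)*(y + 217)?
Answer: 1/40645 ≈ 2.4603e-5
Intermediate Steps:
d(V) = -3 (d(V) = 4 - 1*7 = 4 - 7 = -3)
f(y) = (189 + y)*(217 + y)
X = 841 (X = 29² = 841)
1/(f(d(v)) + X) = 1/((41013 + (-3)² + 406*(-3)) + 841) = 1/((41013 + 9 - 1218) + 841) = 1/(39804 + 841) = 1/40645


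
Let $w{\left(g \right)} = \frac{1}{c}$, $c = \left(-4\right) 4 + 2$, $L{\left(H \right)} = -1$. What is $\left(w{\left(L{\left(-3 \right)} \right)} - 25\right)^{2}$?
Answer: $\frac{123201}{196} \approx 628.58$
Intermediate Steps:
$c = -14$ ($c = -16 + 2 = -14$)
$w{\left(g \right)} = - \frac{1}{14}$ ($w{\left(g \right)} = \frac{1}{-14} = - \frac{1}{14}$)
$\left(w{\left(L{\left(-3 \right)} \right)} - 25\right)^{2} = \left(- \frac{1}{14} - 25\right)^{2} = \left(- \frac{351}{14}\right)^{2} = \frac{123201}{196}$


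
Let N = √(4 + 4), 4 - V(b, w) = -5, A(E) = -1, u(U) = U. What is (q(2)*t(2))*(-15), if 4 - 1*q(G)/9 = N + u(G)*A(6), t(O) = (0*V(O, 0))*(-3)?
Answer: 0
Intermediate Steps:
V(b, w) = 9 (V(b, w) = 4 - 1*(-5) = 4 + 5 = 9)
N = 2*√2 (N = √8 = 2*√2 ≈ 2.8284)
t(O) = 0 (t(O) = (0*9)*(-3) = 0*(-3) = 0)
q(G) = 36 - 18*√2 + 9*G (q(G) = 36 - 9*(2*√2 + G*(-1)) = 36 - 9*(2*√2 - G) = 36 - 9*(-G + 2*√2) = 36 + (-18*√2 + 9*G) = 36 - 18*√2 + 9*G)
(q(2)*t(2))*(-15) = ((36 - 18*√2 + 9*2)*0)*(-15) = ((36 - 18*√2 + 18)*0)*(-15) = ((54 - 18*√2)*0)*(-15) = 0*(-15) = 0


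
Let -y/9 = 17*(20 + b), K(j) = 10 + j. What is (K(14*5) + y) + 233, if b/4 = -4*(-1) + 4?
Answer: -7643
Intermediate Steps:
b = 32 (b = 4*(-4*(-1) + 4) = 4*(4 + 4) = 4*8 = 32)
y = -7956 (y = -153*(20 + 32) = -153*52 = -9*884 = -7956)
(K(14*5) + y) + 233 = ((10 + 14*5) - 7956) + 233 = ((10 + 70) - 7956) + 233 = (80 - 7956) + 233 = -7876 + 233 = -7643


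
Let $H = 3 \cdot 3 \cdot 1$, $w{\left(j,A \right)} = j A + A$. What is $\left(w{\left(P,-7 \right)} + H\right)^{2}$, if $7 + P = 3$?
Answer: $900$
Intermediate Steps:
$P = -4$ ($P = -7 + 3 = -4$)
$w{\left(j,A \right)} = A + A j$ ($w{\left(j,A \right)} = A j + A = A + A j$)
$H = 9$ ($H = 9 \cdot 1 = 9$)
$\left(w{\left(P,-7 \right)} + H\right)^{2} = \left(- 7 \left(1 - 4\right) + 9\right)^{2} = \left(\left(-7\right) \left(-3\right) + 9\right)^{2} = \left(21 + 9\right)^{2} = 30^{2} = 900$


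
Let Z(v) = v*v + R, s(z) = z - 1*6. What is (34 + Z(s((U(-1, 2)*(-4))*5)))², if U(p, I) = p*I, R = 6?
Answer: 1430416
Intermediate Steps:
U(p, I) = I*p
s(z) = -6 + z (s(z) = z - 6 = -6 + z)
Z(v) = 6 + v² (Z(v) = v*v + 6 = v² + 6 = 6 + v²)
(34 + Z(s((U(-1, 2)*(-4))*5)))² = (34 + (6 + (-6 + ((2*(-1))*(-4))*5)²))² = (34 + (6 + (-6 - 2*(-4)*5)²))² = (34 + (6 + (-6 + 8*5)²))² = (34 + (6 + (-6 + 40)²))² = (34 + (6 + 34²))² = (34 + (6 + 1156))² = (34 + 1162)² = 1196² = 1430416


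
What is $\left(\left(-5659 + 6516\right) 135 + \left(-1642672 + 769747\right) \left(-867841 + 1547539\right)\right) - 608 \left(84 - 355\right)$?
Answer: $-593325096187$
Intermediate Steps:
$\left(\left(-5659 + 6516\right) 135 + \left(-1642672 + 769747\right) \left(-867841 + 1547539\right)\right) - 608 \left(84 - 355\right) = \left(857 \cdot 135 - 593325376650\right) - -164768 = \left(115695 - 593325376650\right) + 164768 = -593325260955 + 164768 = -593325096187$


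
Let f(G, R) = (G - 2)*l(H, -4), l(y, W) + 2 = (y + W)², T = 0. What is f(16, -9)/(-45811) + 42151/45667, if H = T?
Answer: 1922028729/2092050937 ≈ 0.91873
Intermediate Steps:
H = 0
l(y, W) = -2 + (W + y)² (l(y, W) = -2 + (y + W)² = -2 + (W + y)²)
f(G, R) = -28 + 14*G (f(G, R) = (G - 2)*(-2 + (-4 + 0)²) = (-2 + G)*(-2 + (-4)²) = (-2 + G)*(-2 + 16) = (-2 + G)*14 = -28 + 14*G)
f(16, -9)/(-45811) + 42151/45667 = (-28 + 14*16)/(-45811) + 42151/45667 = (-28 + 224)*(-1/45811) + 42151*(1/45667) = 196*(-1/45811) + 42151/45667 = -196/45811 + 42151/45667 = 1922028729/2092050937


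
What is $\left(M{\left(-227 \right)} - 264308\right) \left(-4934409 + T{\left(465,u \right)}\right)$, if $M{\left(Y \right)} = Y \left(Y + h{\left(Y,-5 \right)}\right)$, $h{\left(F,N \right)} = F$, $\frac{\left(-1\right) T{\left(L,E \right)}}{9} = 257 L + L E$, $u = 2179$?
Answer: $2439562376250$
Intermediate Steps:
$T{\left(L,E \right)} = - 2313 L - 9 E L$ ($T{\left(L,E \right)} = - 9 \left(257 L + L E\right) = - 9 \left(257 L + E L\right) = - 2313 L - 9 E L$)
$M{\left(Y \right)} = 2 Y^{2}$ ($M{\left(Y \right)} = Y \left(Y + Y\right) = Y 2 Y = 2 Y^{2}$)
$\left(M{\left(-227 \right)} - 264308\right) \left(-4934409 + T{\left(465,u \right)}\right) = \left(2 \left(-227\right)^{2} - 264308\right) \left(-4934409 - 4185 \left(257 + 2179\right)\right) = \left(2 \cdot 51529 - 264308\right) \left(-4934409 - 4185 \cdot 2436\right) = \left(103058 - 264308\right) \left(-4934409 - 10194660\right) = \left(-161250\right) \left(-15129069\right) = 2439562376250$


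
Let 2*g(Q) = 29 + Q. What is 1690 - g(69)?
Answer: 1641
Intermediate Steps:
g(Q) = 29/2 + Q/2 (g(Q) = (29 + Q)/2 = 29/2 + Q/2)
1690 - g(69) = 1690 - (29/2 + (½)*69) = 1690 - (29/2 + 69/2) = 1690 - 1*49 = 1690 - 49 = 1641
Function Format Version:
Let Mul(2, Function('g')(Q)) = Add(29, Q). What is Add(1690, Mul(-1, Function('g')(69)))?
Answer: 1641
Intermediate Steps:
Function('g')(Q) = Add(Rational(29, 2), Mul(Rational(1, 2), Q)) (Function('g')(Q) = Mul(Rational(1, 2), Add(29, Q)) = Add(Rational(29, 2), Mul(Rational(1, 2), Q)))
Add(1690, Mul(-1, Function('g')(69))) = Add(1690, Mul(-1, Add(Rational(29, 2), Mul(Rational(1, 2), 69)))) = Add(1690, Mul(-1, Add(Rational(29, 2), Rational(69, 2)))) = Add(1690, Mul(-1, 49)) = Add(1690, -49) = 1641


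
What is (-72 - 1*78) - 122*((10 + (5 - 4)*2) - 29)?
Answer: 1924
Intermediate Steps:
(-72 - 1*78) - 122*((10 + (5 - 4)*2) - 29) = (-72 - 78) - 122*((10 + 1*2) - 29) = -150 - 122*((10 + 2) - 29) = -150 - 122*(12 - 29) = -150 - 122*(-17) = -150 + 2074 = 1924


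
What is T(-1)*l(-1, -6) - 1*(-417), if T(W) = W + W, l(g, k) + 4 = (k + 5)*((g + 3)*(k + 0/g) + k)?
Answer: 389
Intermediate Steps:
l(g, k) = -4 + (5 + k)*(k + k*(3 + g)) (l(g, k) = -4 + (k + 5)*((g + 3)*(k + 0/g) + k) = -4 + (5 + k)*((3 + g)*(k + 0) + k) = -4 + (5 + k)*((3 + g)*k + k) = -4 + (5 + k)*(k*(3 + g) + k) = -4 + (5 + k)*(k + k*(3 + g)))
T(W) = 2*W
T(-1)*l(-1, -6) - 1*(-417) = (2*(-1))*(-4 + 4*(-6)² + 20*(-6) - 1*(-6)² + 5*(-1)*(-6)) - 1*(-417) = -2*(-4 + 4*36 - 120 - 1*36 + 30) + 417 = -2*(-4 + 144 - 120 - 36 + 30) + 417 = -2*14 + 417 = -28 + 417 = 389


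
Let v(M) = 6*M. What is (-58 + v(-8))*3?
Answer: -318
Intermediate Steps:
(-58 + v(-8))*3 = (-58 + 6*(-8))*3 = (-58 - 48)*3 = -106*3 = -318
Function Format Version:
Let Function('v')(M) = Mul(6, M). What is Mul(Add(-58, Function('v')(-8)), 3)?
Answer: -318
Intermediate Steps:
Mul(Add(-58, Function('v')(-8)), 3) = Mul(Add(-58, Mul(6, -8)), 3) = Mul(Add(-58, -48), 3) = Mul(-106, 3) = -318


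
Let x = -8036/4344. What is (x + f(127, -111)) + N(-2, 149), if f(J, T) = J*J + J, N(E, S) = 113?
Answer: 17774725/1086 ≈ 16367.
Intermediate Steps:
x = -2009/1086 (x = -8036*1/4344 = -2009/1086 ≈ -1.8499)
f(J, T) = J + J² (f(J, T) = J² + J = J + J²)
(x + f(127, -111)) + N(-2, 149) = (-2009/1086 + 127*(1 + 127)) + 113 = (-2009/1086 + 127*128) + 113 = (-2009/1086 + 16256) + 113 = 17652007/1086 + 113 = 17774725/1086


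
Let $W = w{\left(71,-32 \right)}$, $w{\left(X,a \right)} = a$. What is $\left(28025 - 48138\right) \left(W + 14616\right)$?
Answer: $-293327992$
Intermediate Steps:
$W = -32$
$\left(28025 - 48138\right) \left(W + 14616\right) = \left(28025 - 48138\right) \left(-32 + 14616\right) = \left(-20113\right) 14584 = -293327992$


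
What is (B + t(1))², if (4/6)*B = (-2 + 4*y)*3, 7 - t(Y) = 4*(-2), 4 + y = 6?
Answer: 1764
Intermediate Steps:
y = 2 (y = -4 + 6 = 2)
t(Y) = 15 (t(Y) = 7 - 4*(-2) = 7 - 1*(-8) = 7 + 8 = 15)
B = 27 (B = 3*((-2 + 4*2)*3)/2 = 3*((-2 + 8)*3)/2 = 3*(6*3)/2 = (3/2)*18 = 27)
(B + t(1))² = (27 + 15)² = 42² = 1764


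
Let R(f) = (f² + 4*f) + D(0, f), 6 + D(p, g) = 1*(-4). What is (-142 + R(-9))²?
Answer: 11449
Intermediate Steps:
D(p, g) = -10 (D(p, g) = -6 + 1*(-4) = -6 - 4 = -10)
R(f) = -10 + f² + 4*f (R(f) = (f² + 4*f) - 10 = -10 + f² + 4*f)
(-142 + R(-9))² = (-142 + (-10 + (-9)² + 4*(-9)))² = (-142 + (-10 + 81 - 36))² = (-142 + 35)² = (-107)² = 11449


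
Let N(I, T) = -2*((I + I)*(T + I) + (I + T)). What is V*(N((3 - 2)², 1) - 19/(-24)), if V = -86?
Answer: 11567/12 ≈ 963.92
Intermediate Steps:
N(I, T) = -2*I - 2*T - 4*I*(I + T) (N(I, T) = -2*((2*I)*(I + T) + (I + T)) = -2*(2*I*(I + T) + (I + T)) = -2*(I + T + 2*I*(I + T)) = -2*I - 2*T - 4*I*(I + T))
V*(N((3 - 2)², 1) - 19/(-24)) = -86*((-4*(3 - 2)⁴ - 2*(3 - 2)² - 2*1 - 4*(3 - 2)²*1) - 19/(-24)) = -86*((-4*(1²)² - 2*1² - 2 - 4*1²*1) - 19*(-1)/24) = -86*((-4*1² - 2*1 - 2 - 4*1*1) - 1*(-19/24)) = -86*((-4*1 - 2 - 2 - 4) + 19/24) = -86*((-4 - 2 - 2 - 4) + 19/24) = -86*(-12 + 19/24) = -86*(-269/24) = 11567/12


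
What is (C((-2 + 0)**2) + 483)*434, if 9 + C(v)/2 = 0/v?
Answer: 201810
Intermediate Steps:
C(v) = -18 (C(v) = -18 + 2*(0/v) = -18 + 2*0 = -18 + 0 = -18)
(C((-2 + 0)**2) + 483)*434 = (-18 + 483)*434 = 465*434 = 201810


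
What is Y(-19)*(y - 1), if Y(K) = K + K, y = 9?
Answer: -304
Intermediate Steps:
Y(K) = 2*K
Y(-19)*(y - 1) = (2*(-19))*(9 - 1) = -38*8 = -304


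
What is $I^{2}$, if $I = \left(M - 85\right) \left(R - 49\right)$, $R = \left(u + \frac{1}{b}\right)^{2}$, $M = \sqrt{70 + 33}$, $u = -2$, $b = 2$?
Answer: $16015802 - \frac{2972365 \sqrt{103}}{8} \approx 1.2245 \cdot 10^{7}$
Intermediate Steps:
$M = \sqrt{103} \approx 10.149$
$R = \frac{9}{4}$ ($R = \left(-2 + \frac{1}{2}\right)^{2} = \left(- \frac{3}{2}\right)^{2} = \frac{9}{4} \approx 2.25$)
$I = \frac{15895}{4} - \frac{187 \sqrt{103}}{4}$ ($I = \left(\sqrt{103} - 85\right) \left(\frac{9}{4} - 49\right) = \left(-85 + \sqrt{103}\right) \left(- \frac{187}{4}\right) = \frac{15895}{4} - \frac{187 \sqrt{103}}{4} \approx 3499.3$)
$I^{2} = \left(\frac{15895}{4} - \frac{187 \sqrt{103}}{4}\right)^{2}$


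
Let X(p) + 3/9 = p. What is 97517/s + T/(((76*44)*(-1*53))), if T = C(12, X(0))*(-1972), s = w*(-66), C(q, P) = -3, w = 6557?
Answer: -225492647/871582668 ≈ -0.25872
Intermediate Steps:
X(p) = -1/3 + p
s = -432762 (s = 6557*(-66) = -432762)
T = 5916 (T = -3*(-1972) = 5916)
97517/s + T/(((76*44)*(-1*53))) = 97517/(-432762) + 5916/(((76*44)*(-1*53))) = 97517*(-1/432762) + 5916/((3344*(-53))) = -97517/432762 + 5916/(-177232) = -97517/432762 + 5916*(-1/177232) = -97517/432762 - 1479/44308 = -225492647/871582668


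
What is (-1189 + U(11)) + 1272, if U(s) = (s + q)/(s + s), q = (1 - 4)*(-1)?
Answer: 920/11 ≈ 83.636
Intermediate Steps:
q = 3 (q = -3*(-1) = 3)
U(s) = (3 + s)/(2*s) (U(s) = (s + 3)/(s + s) = (3 + s)/((2*s)) = (3 + s)*(1/(2*s)) = (3 + s)/(2*s))
(-1189 + U(11)) + 1272 = (-1189 + (½)*(3 + 11)/11) + 1272 = (-1189 + (½)*(1/11)*14) + 1272 = (-1189 + 7/11) + 1272 = -13072/11 + 1272 = 920/11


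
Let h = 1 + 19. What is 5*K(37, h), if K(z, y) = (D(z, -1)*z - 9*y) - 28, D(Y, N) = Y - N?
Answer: 5990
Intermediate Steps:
h = 20
K(z, y) = -28 - 9*y + z*(1 + z) (K(z, y) = ((z - 1*(-1))*z - 9*y) - 28 = ((z + 1)*z - 9*y) - 28 = ((1 + z)*z - 9*y) - 28 = (z*(1 + z) - 9*y) - 28 = (-9*y + z*(1 + z)) - 28 = -28 - 9*y + z*(1 + z))
5*K(37, h) = 5*(-28 - 9*20 + 37*(1 + 37)) = 5*(-28 - 180 + 37*38) = 5*(-28 - 180 + 1406) = 5*1198 = 5990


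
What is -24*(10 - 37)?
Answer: 648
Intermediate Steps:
-24*(10 - 37) = -24*(-27) = 648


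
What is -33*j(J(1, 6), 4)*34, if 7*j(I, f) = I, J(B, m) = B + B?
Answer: -2244/7 ≈ -320.57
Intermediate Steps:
J(B, m) = 2*B
j(I, f) = I/7
-33*j(J(1, 6), 4)*34 = -33*2*1/7*34 = -33*2/7*34 = -66/7*34 = -2244/7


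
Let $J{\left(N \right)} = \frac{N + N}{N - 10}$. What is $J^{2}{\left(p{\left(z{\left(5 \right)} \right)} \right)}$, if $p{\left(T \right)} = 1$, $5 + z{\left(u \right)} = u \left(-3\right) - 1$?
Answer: $\frac{4}{81} \approx 0.049383$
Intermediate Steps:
$z{\left(u \right)} = -6 - 3 u$ ($z{\left(u \right)} = -5 + \left(u \left(-3\right) - 1\right) = -5 - \left(1 + 3 u\right) = -6 - 3 u$)
$J{\left(N \right)} = \frac{2 N}{-10 + N}$
$J^{2}{\left(p{\left(z{\left(5 \right)} \right)} \right)} = \left(2 \cdot 1 \frac{1}{-10 + 1}\right)^{2} = \left(2 \cdot 1 \frac{1}{-9}\right)^{2} = \left(2 \cdot 1 \left(- \frac{1}{9}\right)\right)^{2} = \left(- \frac{2}{9}\right)^{2} = \frac{4}{81}$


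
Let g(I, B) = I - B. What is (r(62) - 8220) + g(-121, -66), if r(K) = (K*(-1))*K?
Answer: -12119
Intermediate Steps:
r(K) = -K² (r(K) = (-K)*K = -K²)
(r(62) - 8220) + g(-121, -66) = (-1*62² - 8220) + (-121 - 1*(-66)) = (-1*3844 - 8220) + (-121 + 66) = (-3844 - 8220) - 55 = -12064 - 55 = -12119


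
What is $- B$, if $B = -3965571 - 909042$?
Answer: $4874613$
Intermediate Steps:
$B = -4874613$
$- B = \left(-1\right) \left(-4874613\right) = 4874613$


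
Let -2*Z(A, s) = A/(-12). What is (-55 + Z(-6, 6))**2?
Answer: 48841/16 ≈ 3052.6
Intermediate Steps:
Z(A, s) = A/24 (Z(A, s) = -A/(2*(-12)) = -A*(-1)/(2*12) = -(-1)*A/24 = A/24)
(-55 + Z(-6, 6))**2 = (-55 + (1/24)*(-6))**2 = (-55 - 1/4)**2 = (-221/4)**2 = 48841/16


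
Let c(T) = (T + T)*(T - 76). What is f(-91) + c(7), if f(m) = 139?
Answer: -827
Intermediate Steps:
c(T) = 2*T*(-76 + T) (c(T) = (2*T)*(-76 + T) = 2*T*(-76 + T))
f(-91) + c(7) = 139 + 2*7*(-76 + 7) = 139 + 2*7*(-69) = 139 - 966 = -827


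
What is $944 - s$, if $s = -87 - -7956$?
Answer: $-6925$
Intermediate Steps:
$s = 7869$ ($s = -87 + 7956 = 7869$)
$944 - s = 944 - 7869 = -6925$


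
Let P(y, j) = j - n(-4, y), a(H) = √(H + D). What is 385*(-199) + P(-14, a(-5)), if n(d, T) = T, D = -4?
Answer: -76601 + 3*I ≈ -76601.0 + 3.0*I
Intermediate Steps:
a(H) = √(-4 + H) (a(H) = √(H - 4) = √(-4 + H))
P(y, j) = j - y
385*(-199) + P(-14, a(-5)) = 385*(-199) + (√(-4 - 5) - 1*(-14)) = -76615 + (√(-9) + 14) = -76615 + (3*I + 14) = -76615 + (14 + 3*I) = -76601 + 3*I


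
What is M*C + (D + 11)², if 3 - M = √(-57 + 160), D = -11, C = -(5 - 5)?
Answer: 0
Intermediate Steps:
C = 0 (C = -1*0 = 0)
M = 3 - √103 (M = 3 - √(-57 + 160) = 3 - √103 ≈ -7.1489)
M*C + (D + 11)² = (3 - √103)*0 + (-11 + 11)² = 0 + 0² = 0 + 0 = 0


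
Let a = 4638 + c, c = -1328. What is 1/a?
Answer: 1/3310 ≈ 0.00030211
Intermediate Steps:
a = 3310 (a = 4638 - 1328 = 3310)
1/a = 1/3310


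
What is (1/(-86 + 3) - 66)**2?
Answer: 30019441/6889 ≈ 4357.6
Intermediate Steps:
(1/(-86 + 3) - 66)**2 = (1/(-83) - 66)**2 = (-1/83 - 66)**2 = (-5479/83)**2 = 30019441/6889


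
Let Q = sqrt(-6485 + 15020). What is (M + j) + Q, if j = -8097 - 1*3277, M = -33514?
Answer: -44888 + sqrt(8535) ≈ -44796.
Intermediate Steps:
Q = sqrt(8535) ≈ 92.385
j = -11374 (j = -8097 - 3277 = -11374)
(M + j) + Q = (-33514 - 11374) + sqrt(8535) = -44888 + sqrt(8535)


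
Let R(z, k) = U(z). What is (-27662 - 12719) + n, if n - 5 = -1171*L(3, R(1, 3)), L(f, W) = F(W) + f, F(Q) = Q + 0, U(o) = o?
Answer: -45060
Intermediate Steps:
R(z, k) = z
F(Q) = Q
L(f, W) = W + f
n = -4679 (n = 5 - 1171*(1 + 3) = 5 - 1171*4 = 5 - 4684 = -4679)
(-27662 - 12719) + n = (-27662 - 12719) - 4679 = -40381 - 4679 = -45060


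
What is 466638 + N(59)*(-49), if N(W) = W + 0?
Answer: 463747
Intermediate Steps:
N(W) = W
466638 + N(59)*(-49) = 466638 + 59*(-49) = 466638 - 2891 = 463747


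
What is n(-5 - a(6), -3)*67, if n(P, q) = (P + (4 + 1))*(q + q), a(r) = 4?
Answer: 1608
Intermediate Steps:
n(P, q) = 2*q*(5 + P) (n(P, q) = (P + 5)*(2*q) = (5 + P)*(2*q) = 2*q*(5 + P))
n(-5 - a(6), -3)*67 = (2*(-3)*(5 + (-5 - 1*4)))*67 = (2*(-3)*(5 + (-5 - 4)))*67 = (2*(-3)*(5 - 9))*67 = (2*(-3)*(-4))*67 = 24*67 = 1608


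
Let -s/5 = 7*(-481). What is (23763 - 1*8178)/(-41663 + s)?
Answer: -5195/8276 ≈ -0.62772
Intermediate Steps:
s = 16835 (s = -35*(-481) = -5*(-3367) = 16835)
(23763 - 1*8178)/(-41663 + s) = (23763 - 1*8178)/(-41663 + 16835) = (23763 - 8178)/(-24828) = 15585*(-1/24828) = -5195/8276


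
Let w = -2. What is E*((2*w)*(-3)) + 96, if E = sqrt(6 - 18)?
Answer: 96 + 24*I*sqrt(3) ≈ 96.0 + 41.569*I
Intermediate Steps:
E = 2*I*sqrt(3) (E = sqrt(-12) = 2*I*sqrt(3) ≈ 3.4641*I)
E*((2*w)*(-3)) + 96 = (2*I*sqrt(3))*((2*(-2))*(-3)) + 96 = (2*I*sqrt(3))*(-4*(-3)) + 96 = (2*I*sqrt(3))*12 + 96 = 24*I*sqrt(3) + 96 = 96 + 24*I*sqrt(3)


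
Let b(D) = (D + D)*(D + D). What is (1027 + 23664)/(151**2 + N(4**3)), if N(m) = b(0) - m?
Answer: 24691/22737 ≈ 1.0859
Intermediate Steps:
b(D) = 4*D**2 (b(D) = (2*D)*(2*D) = 4*D**2)
N(m) = -m (N(m) = 4*0**2 - m = 4*0 - m = 0 - m = -m)
(1027 + 23664)/(151**2 + N(4**3)) = (1027 + 23664)/(151**2 - 1*4**3) = 24691/(22801 - 1*64) = 24691/(22801 - 64) = 24691/22737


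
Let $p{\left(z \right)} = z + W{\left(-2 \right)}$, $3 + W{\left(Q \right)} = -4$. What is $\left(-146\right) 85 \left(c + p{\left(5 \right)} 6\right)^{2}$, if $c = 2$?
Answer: $-1241000$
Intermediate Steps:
$W{\left(Q \right)} = -7$ ($W{\left(Q \right)} = -3 - 4 = -7$)
$p{\left(z \right)} = -7 + z$ ($p{\left(z \right)} = z - 7 = -7 + z$)
$\left(-146\right) 85 \left(c + p{\left(5 \right)} 6\right)^{2} = \left(-146\right) 85 \left(2 + \left(-7 + 5\right) 6\right)^{2} = - 12410 \left(2 - 12\right)^{2} = - 12410 \left(-10\right)^{2} = \left(-12410\right) 100 = -1241000$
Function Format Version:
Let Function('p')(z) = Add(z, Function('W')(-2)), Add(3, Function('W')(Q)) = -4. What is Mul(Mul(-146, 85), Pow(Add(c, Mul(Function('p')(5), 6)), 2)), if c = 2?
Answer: -1241000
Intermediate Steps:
Function('W')(Q) = -7 (Function('W')(Q) = Add(-3, -4) = -7)
Function('p')(z) = Add(-7, z) (Function('p')(z) = Add(z, -7) = Add(-7, z))
Mul(Mul(-146, 85), Pow(Add(c, Mul(Function('p')(5), 6)), 2)) = Mul(Mul(-146, 85), Pow(Add(2, Mul(Add(-7, 5), 6)), 2)) = Mul(-12410, Pow(Add(2, Mul(-2, 6)), 2)) = Mul(-12410, Pow(Add(2, -12), 2)) = Mul(-12410, Pow(-10, 2)) = Mul(-12410, 100) = -1241000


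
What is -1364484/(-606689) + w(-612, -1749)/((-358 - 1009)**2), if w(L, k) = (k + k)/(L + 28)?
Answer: 744541563610053/331044213730532 ≈ 2.2491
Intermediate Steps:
w(L, k) = 2*k/(28 + L) (w(L, k) = (2*k)/(28 + L) = 2*k/(28 + L))
-1364484/(-606689) + w(-612, -1749)/((-358 - 1009)**2) = -1364484/(-606689) + (2*(-1749)/(28 - 612))/((-358 - 1009)**2) = -1364484*(-1/606689) + (2*(-1749)/(-584))/((-1367)**2) = 1364484/606689 + (2*(-1749)*(-1/584))/1868689 = 1364484/606689 + (1749/292)*(1/1868689) = 1364484/606689 + 1749/545657188 = 744541563610053/331044213730532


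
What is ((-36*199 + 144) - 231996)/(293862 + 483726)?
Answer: -19918/64799 ≈ -0.30738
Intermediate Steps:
((-36*199 + 144) - 231996)/(293862 + 483726) = ((-7164 + 144) - 231996)/777588 = (-7020 - 231996)*(1/777588) = -239016*1/777588 = -19918/64799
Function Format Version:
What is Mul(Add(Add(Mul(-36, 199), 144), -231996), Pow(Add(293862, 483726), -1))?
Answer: Rational(-19918, 64799) ≈ -0.30738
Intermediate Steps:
Mul(Add(Add(Mul(-36, 199), 144), -231996), Pow(Add(293862, 483726), -1)) = Mul(Add(Add(-7164, 144), -231996), Pow(777588, -1)) = Mul(Add(-7020, -231996), Rational(1, 777588)) = Mul(-239016, Rational(1, 777588)) = Rational(-19918, 64799)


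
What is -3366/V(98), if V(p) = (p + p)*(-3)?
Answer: 561/98 ≈ 5.7245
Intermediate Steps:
V(p) = -6*p (V(p) = (2*p)*(-3) = -6*p)
-3366/V(98) = -3366/((-6*98)) = -3366/(-588) = -3366*(-1/588) = 561/98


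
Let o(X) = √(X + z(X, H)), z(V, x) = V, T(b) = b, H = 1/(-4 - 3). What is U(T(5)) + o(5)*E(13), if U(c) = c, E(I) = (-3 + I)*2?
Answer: 5 + 20*√10 ≈ 68.246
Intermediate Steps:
H = -⅐ (H = 1/(-7) = -⅐ ≈ -0.14286)
E(I) = -6 + 2*I
o(X) = √2*√X (o(X) = √(X + X) = √(2*X) = √2*√X)
U(T(5)) + o(5)*E(13) = 5 + (√2*√5)*(-6 + 2*13) = 5 + √10*(-6 + 26) = 5 + √10*20 = 5 + 20*√10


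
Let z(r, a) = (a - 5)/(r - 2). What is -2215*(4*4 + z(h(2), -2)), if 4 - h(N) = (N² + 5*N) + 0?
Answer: -440785/12 ≈ -36732.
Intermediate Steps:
h(N) = 4 - N² - 5*N (h(N) = 4 - ((N² + 5*N) + 0) = 4 - (N² + 5*N) = 4 + (-N² - 5*N) = 4 - N² - 5*N)
z(r, a) = (-5 + a)/(-2 + r)
-2215*(4*4 + z(h(2), -2)) = -2215*(4*4 + (-5 - 2)/(-2 + (4 - 1*2² - 5*2))) = -2215*(16 - 7/(-2 + (4 - 1*4 - 10))) = -2215*(16 - 7/(-2 + (4 - 4 - 10))) = -2215*(16 - 7/(-2 - 10)) = -2215*(16 - 7/(-12)) = -2215*(16 - 1/12*(-7)) = -2215*(16 + 7/12) = -2215*199/12 = -440785/12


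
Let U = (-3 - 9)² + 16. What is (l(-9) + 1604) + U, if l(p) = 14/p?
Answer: 15862/9 ≈ 1762.4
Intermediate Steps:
U = 160 (U = (-12)² + 16 = 144 + 16 = 160)
(l(-9) + 1604) + U = (14/(-9) + 1604) + 160 = (14*(-⅑) + 1604) + 160 = (-14/9 + 1604) + 160 = 14422/9 + 160 = 15862/9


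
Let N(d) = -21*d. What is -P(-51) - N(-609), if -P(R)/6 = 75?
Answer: -12339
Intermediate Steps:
P(R) = -450 (P(R) = -6*75 = -450)
-P(-51) - N(-609) = -1*(-450) - (-21)*(-609) = 450 - 1*12789 = 450 - 12789 = -12339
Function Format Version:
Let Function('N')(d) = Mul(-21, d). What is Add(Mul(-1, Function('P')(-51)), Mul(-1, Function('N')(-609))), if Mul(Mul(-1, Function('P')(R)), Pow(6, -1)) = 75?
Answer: -12339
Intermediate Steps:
Function('P')(R) = -450 (Function('P')(R) = Mul(-6, 75) = -450)
Add(Mul(-1, Function('P')(-51)), Mul(-1, Function('N')(-609))) = Add(Mul(-1, -450), Mul(-1, Mul(-21, -609))) = Add(450, Mul(-1, 12789)) = Add(450, -12789) = -12339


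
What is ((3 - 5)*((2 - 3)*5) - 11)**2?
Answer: 1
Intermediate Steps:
((3 - 5)*((2 - 3)*5) - 11)**2 = (-(-2)*5 - 11)**2 = (-2*(-5) - 11)**2 = (10 - 11)**2 = (-1)**2 = 1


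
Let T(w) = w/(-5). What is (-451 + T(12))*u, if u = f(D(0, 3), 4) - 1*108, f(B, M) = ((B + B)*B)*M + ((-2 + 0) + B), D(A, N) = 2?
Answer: 172292/5 ≈ 34458.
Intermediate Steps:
T(w) = -w/5 (T(w) = w*(-⅕) = -w/5)
f(B, M) = -2 + B + 2*M*B² (f(B, M) = ((2*B)*B)*M + (-2 + B) = (2*B²)*M + (-2 + B) = 2*M*B² + (-2 + B) = -2 + B + 2*M*B²)
u = -76 (u = (-2 + 2 + 2*4*2²) - 1*108 = (-2 + 2 + 2*4*4) - 108 = (-2 + 2 + 32) - 108 = 32 - 108 = -76)
(-451 + T(12))*u = (-451 - ⅕*12)*(-76) = (-451 - 12/5)*(-76) = -2267/5*(-76) = 172292/5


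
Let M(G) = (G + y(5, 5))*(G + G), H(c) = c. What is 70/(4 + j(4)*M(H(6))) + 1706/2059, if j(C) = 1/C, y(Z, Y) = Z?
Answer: 207252/76183 ≈ 2.7204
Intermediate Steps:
M(G) = 2*G*(5 + G) (M(G) = (G + 5)*(G + G) = (5 + G)*(2*G) = 2*G*(5 + G))
70/(4 + j(4)*M(H(6))) + 1706/2059 = 70/(4 + (2*6*(5 + 6))/4) + 1706/2059 = 70/(4 + (2*6*11)/4) + 1706*(1/2059) = 70/(4 + (1/4)*132) + 1706/2059 = 70/(4 + 33) + 1706/2059 = 70/37 + 1706/2059 = 207252/76183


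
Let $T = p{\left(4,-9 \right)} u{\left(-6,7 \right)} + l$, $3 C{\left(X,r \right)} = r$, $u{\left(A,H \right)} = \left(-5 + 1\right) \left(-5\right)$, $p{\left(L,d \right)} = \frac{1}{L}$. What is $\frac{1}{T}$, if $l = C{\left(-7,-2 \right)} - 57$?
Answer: $- \frac{3}{158} \approx -0.018987$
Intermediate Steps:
$u{\left(A,H \right)} = 20$ ($u{\left(A,H \right)} = \left(-4\right) \left(-5\right) = 20$)
$C{\left(X,r \right)} = \frac{r}{3}$
$l = - \frac{173}{3}$ ($l = \frac{1}{3} \left(-2\right) - 57 = - \frac{2}{3} - 57 = - \frac{173}{3} \approx -57.667$)
$T = - \frac{158}{3}$ ($T = \frac{1}{4} \cdot 20 - \frac{173}{3} = 5 - \frac{173}{3} = - \frac{158}{3} \approx -52.667$)
$\frac{1}{T} = \frac{1}{- \frac{158}{3}} = - \frac{3}{158}$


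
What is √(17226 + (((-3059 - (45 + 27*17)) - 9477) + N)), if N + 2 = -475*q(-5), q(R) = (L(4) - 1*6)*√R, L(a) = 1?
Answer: √(4184 + 2375*I*√5) ≈ 73.976 + 35.895*I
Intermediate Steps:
q(R) = -5*√R (q(R) = (1 - 1*6)*√R = (1 - 6)*√R = -5*√R)
N = -2 + 2375*I*√5 (N = -2 - (-2375)*√(-5) = -2 - (-2375)*I*√5 = -2 + 2375*I*√5 ≈ -2.0 + 5310.7*I)
√(17226 + (((-3059 - (45 + 27*17)) - 9477) + N)) = √(17226 + (((-3059 - (45 + 27*17)) - 9477) + (-2 + 2375*I*√5))) = √(17226 + (((-3059 - (45 + 459)) - 9477) + (-2 + 2375*I*√5))) = √(17226 + (((-3059 - 1*504) - 9477) + (-2 + 2375*I*√5))) = √(17226 + (((-3059 - 504) - 9477) + (-2 + 2375*I*√5))) = √(17226 + ((-3563 - 9477) + (-2 + 2375*I*√5))) = √(17226 + (-13040 + (-2 + 2375*I*√5))) = √(17226 + (-13042 + 2375*I*√5)) = √(4184 + 2375*I*√5)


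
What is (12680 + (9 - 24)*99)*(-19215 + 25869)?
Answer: 74491530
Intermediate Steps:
(12680 + (9 - 24)*99)*(-19215 + 25869) = (12680 - 15*99)*6654 = (12680 - 1485)*6654 = 11195*6654 = 74491530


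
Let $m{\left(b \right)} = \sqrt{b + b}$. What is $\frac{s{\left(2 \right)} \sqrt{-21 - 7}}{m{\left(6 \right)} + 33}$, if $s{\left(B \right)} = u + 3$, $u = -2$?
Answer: $- \frac{4 i \sqrt{21}}{1077} + \frac{22 i \sqrt{7}}{359} \approx 0.14512 i$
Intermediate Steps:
$m{\left(b \right)} = \sqrt{2} \sqrt{b}$ ($m{\left(b \right)} = \sqrt{2 b} = \sqrt{2} \sqrt{b}$)
$s{\left(B \right)} = 1$ ($s{\left(B \right)} = -2 + 3 = 1$)
$\frac{s{\left(2 \right)} \sqrt{-21 - 7}}{m{\left(6 \right)} + 33} = \frac{1 \sqrt{-21 - 7}}{\sqrt{2} \sqrt{6} + 33} = \frac{1 \sqrt{-28}}{2 \sqrt{3} + 33} = \frac{1 \cdot 2 i \sqrt{7}}{33 + 2 \sqrt{3}} = \frac{2 i \sqrt{7}}{33 + 2 \sqrt{3}}$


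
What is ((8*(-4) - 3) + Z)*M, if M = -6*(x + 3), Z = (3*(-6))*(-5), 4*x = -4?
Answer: -660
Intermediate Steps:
x = -1 (x = (1/4)*(-4) = -1)
Z = 90 (Z = -18*(-5) = 90)
M = -12 (M = -6*(-1 + 3) = -6*2 = -12)
((8*(-4) - 3) + Z)*M = ((8*(-4) - 3) + 90)*(-12) = ((-32 - 3) + 90)*(-12) = (-35 + 90)*(-12) = 55*(-12) = -660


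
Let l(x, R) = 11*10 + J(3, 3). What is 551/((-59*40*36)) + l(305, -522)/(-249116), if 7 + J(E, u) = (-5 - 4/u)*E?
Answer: -5157127/755889120 ≈ -0.0068226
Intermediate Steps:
J(E, u) = -7 + E*(-5 - 4/u) (J(E, u) = -7 + (-5 - 4/u)*E = -7 + E*(-5 - 4/u))
l(x, R) = 84 (l(x, R) = 11*10 + (-7 - 5*3 - 4*3/3) = 110 + (-7 - 15 - 4*3*⅓) = 110 + (-7 - 15 - 4) = 110 - 26 = 84)
551/((-59*40*36)) + l(305, -522)/(-249116) = 551/((-59*40*36)) + 84/(-249116) = 551/((-2360*36)) + 84*(-1/249116) = 551/(-84960) - 3/8897 = 551*(-1/84960) - 3/8897 = -551/84960 - 3/8897 = -5157127/755889120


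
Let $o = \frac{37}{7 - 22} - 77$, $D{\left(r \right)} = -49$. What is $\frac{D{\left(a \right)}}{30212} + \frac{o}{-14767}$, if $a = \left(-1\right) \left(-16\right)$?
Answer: $\frac{3594137}{956015580} \approx 0.0037595$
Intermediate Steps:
$a = 16$
$o = - \frac{1192}{15}$ ($o = \frac{37}{-15} - 77 = 37 \left(- \frac{1}{15}\right) - 77 = - \frac{37}{15} - 77 = - \frac{1192}{15} \approx -79.467$)
$\frac{D{\left(a \right)}}{30212} + \frac{o}{-14767} = - \frac{49}{30212} - \frac{1192}{15 \left(-14767\right)} = \left(-49\right) \frac{1}{30212} - - \frac{1192}{221505} = - \frac{7}{4316} + \frac{1192}{221505} = \frac{3594137}{956015580}$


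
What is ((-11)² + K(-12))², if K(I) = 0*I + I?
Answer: 11881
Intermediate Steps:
K(I) = I (K(I) = 0 + I = I)
((-11)² + K(-12))² = ((-11)² - 12)² = (121 - 12)² = 109² = 11881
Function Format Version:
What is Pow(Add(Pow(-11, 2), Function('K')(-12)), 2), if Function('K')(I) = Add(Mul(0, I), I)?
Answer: 11881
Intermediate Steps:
Function('K')(I) = I (Function('K')(I) = Add(0, I) = I)
Pow(Add(Pow(-11, 2), Function('K')(-12)), 2) = Pow(Add(Pow(-11, 2), -12), 2) = Pow(Add(121, -12), 2) = Pow(109, 2) = 11881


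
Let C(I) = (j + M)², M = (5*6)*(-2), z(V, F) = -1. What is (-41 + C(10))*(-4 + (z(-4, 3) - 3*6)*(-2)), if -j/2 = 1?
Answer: 129302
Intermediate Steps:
j = -2 (j = -2*1 = -2)
M = -60 (M = 30*(-2) = -60)
C(I) = 3844 (C(I) = (-2 - 60)² = (-62)² = 3844)
(-41 + C(10))*(-4 + (z(-4, 3) - 3*6)*(-2)) = (-41 + 3844)*(-4 + (-1 - 3*6)*(-2)) = 3803*(-4 + (-1 - 18)*(-2)) = 3803*(-4 - 19*(-2)) = 3803*(-4 + 38) = 3803*34 = 129302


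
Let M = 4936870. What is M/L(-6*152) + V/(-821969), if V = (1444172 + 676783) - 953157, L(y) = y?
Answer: -2029509564403/374817864 ≈ -5414.7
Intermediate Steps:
V = 1167798 (V = 2120955 - 953157 = 1167798)
M/L(-6*152) + V/(-821969) = 4936870/((-6*152)) + 1167798/(-821969) = 4936870/(-912) + 1167798*(-1/821969) = 4936870*(-1/912) - 1167798/821969 = -2468435/456 - 1167798/821969 = -2029509564403/374817864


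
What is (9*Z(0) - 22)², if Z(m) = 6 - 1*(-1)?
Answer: 1681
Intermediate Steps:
Z(m) = 7 (Z(m) = 6 + 1 = 7)
(9*Z(0) - 22)² = (9*7 - 22)² = (63 - 22)² = 41² = 1681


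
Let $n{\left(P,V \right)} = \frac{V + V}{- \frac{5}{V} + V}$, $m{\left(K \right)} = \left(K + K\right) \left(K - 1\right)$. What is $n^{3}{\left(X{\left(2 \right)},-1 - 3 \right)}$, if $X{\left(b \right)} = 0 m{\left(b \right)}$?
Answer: $\frac{32768}{1331} \approx 24.619$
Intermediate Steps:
$m{\left(K \right)} = 2 K \left(-1 + K\right)$
$X{\left(b \right)} = 0$ ($X{\left(b \right)} = 0 \cdot 2 b \left(-1 + b\right) = 0$)
$n{\left(P,V \right)} = \frac{2 V}{V - \frac{5}{V}}$
$n^{3}{\left(X{\left(2 \right)},-1 - 3 \right)} = \left(\frac{2 \left(-1 - 3\right)^{2}}{-5 + \left(-1 - 3\right)^{2}}\right)^{3} = \left(\frac{2 \left(-4\right)^{2}}{-5 + \left(-4\right)^{2}}\right)^{3} = \left(2 \cdot 16 \frac{1}{-5 + 16}\right)^{3} = \left(2 \cdot 16 \cdot \frac{1}{11}\right)^{3} = \left(\frac{32}{11}\right)^{3} = \frac{32768}{1331}$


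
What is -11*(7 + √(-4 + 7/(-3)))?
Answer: -77 - 11*I*√57/3 ≈ -77.0 - 27.683*I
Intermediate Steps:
-11*(7 + √(-4 + 7/(-3))) = -11*(7 + √(-4 + 7*(-⅓))) = -11*(7 + √(-4 - 7/3)) = -11*(7 + √(-19/3)) = -11*(7 + I*√57/3) = -77 - 11*I*√57/3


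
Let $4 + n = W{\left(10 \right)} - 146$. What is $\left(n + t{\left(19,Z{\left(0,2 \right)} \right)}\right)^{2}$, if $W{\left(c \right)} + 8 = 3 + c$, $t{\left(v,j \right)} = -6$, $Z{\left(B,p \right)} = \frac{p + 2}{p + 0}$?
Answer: $22801$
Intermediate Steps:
$Z{\left(B,p \right)} = \frac{2 + p}{p}$
$W{\left(c \right)} = -5 + c$ ($W{\left(c \right)} = -8 + \left(3 + c\right) = -5 + c$)
$n = -145$ ($n = -4 + \left(\left(-5 + 10\right) - 146\right) = -4 + \left(5 - 146\right) = -4 - 141 = -145$)
$\left(n + t{\left(19,Z{\left(0,2 \right)} \right)}\right)^{2} = \left(-145 - 6\right)^{2} = \left(-151\right)^{2} = 22801$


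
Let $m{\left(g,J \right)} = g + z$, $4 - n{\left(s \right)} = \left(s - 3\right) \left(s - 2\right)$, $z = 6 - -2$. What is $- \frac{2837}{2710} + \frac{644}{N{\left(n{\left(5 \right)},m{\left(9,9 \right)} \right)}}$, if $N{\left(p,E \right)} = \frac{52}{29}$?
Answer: $\frac{12616109}{35230} \approx 358.11$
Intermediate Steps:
$z = 8$ ($z = 6 + 2 = 8$)
$n{\left(s \right)} = 4 - \left(-3 + s\right) \left(-2 + s\right)$ ($n{\left(s \right)} = 4 - \left(s - 3\right) \left(s - 2\right) = 4 - \left(-3 + s\right) \left(-2 + s\right)$)
$m{\left(g,J \right)} = 8 + g$ ($m{\left(g,J \right)} = g + 8 = 8 + g$)
$N{\left(p,E \right)} = \frac{52}{29}$ ($N{\left(p,E \right)} = 52 \cdot \frac{1}{29} = \frac{52}{29}$)
$- \frac{2837}{2710} + \frac{644}{N{\left(n{\left(5 \right)},m{\left(9,9 \right)} \right)}} = - \frac{2837}{2710} + \frac{644}{\frac{52}{29}} = \left(-2837\right) \frac{1}{2710} + 644 \cdot \frac{29}{52} = - \frac{2837}{2710} + \frac{4669}{13} = \frac{12616109}{35230}$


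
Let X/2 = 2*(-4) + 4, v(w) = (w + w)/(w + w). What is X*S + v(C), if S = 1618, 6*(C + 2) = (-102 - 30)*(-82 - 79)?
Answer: -12943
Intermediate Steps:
C = 3540 (C = -2 + ((-102 - 30)*(-82 - 79))/6 = -2 + (-132*(-161))/6 = -2 + (1/6)*21252 = -2 + 3542 = 3540)
v(w) = 1 (v(w) = (2*w)/((2*w)) = (2*w)*(1/(2*w)) = 1)
X = -8 (X = 2*(2*(-4) + 4) = 2*(-8 + 4) = 2*(-4) = -8)
X*S + v(C) = -8*1618 + 1 = -12944 + 1 = -12943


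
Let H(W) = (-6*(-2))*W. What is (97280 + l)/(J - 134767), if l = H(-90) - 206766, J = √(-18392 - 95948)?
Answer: 14900648122/18162258629 + 221132*I*√28585/18162258629 ≈ 0.82042 + 0.0020585*I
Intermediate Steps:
H(W) = 12*W
J = 2*I*√28585 (J = √(-114340) = 2*I*√28585 ≈ 338.14*I)
l = -207846 (l = 12*(-90) - 206766 = -1080 - 206766 = -207846)
(97280 + l)/(J - 134767) = (97280 - 207846)/(2*I*√28585 - 134767) = -110566/(-134767 + 2*I*√28585)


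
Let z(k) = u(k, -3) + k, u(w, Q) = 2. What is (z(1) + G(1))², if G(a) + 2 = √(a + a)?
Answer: 3 + 2*√2 ≈ 5.8284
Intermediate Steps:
G(a) = -2 + √2*√a (G(a) = -2 + √(a + a) = -2 + √(2*a) = -2 + √2*√a)
z(k) = 2 + k
(z(1) + G(1))² = ((2 + 1) + (-2 + √2*√1))² = (3 + (-2 + √2*1))² = (3 + (-2 + √2))² = (1 + √2)²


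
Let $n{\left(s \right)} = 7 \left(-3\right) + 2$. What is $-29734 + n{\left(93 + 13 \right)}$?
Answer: $-29753$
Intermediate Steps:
$n{\left(s \right)} = -19$ ($n{\left(s \right)} = -21 + 2 = -19$)
$-29734 + n{\left(93 + 13 \right)} = -29734 - 19 = -29753$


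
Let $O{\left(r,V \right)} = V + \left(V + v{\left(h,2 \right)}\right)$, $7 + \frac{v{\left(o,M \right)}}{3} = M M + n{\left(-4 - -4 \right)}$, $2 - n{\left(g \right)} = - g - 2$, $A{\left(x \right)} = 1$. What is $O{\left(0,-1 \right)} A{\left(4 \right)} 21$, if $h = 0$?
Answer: $21$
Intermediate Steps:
$n{\left(g \right)} = 4 + g$ ($n{\left(g \right)} = 2 - \left(- g - 2\right) = 2 - \left(-2 - g\right) = 2 + \left(2 + g\right) = 4 + g$)
$v{\left(o,M \right)} = -9 + 3 M^{2}$ ($v{\left(o,M \right)} = -21 + 3 \left(M M + \left(4 - 0\right)\right) = -21 + 3 \left(M^{2} + \left(4 + \left(-4 + 4\right)\right)\right) = -21 + 3 \left(M^{2} + \left(4 + 0\right)\right) = -21 + 3 \left(M^{2} + 4\right) = -21 + 3 \left(4 + M^{2}\right) = -21 + \left(12 + 3 M^{2}\right) = -9 + 3 M^{2}$)
$O{\left(r,V \right)} = 3 + 2 V$ ($O{\left(r,V \right)} = V - \left(9 - 12 - V\right) = V + \left(V + \left(-9 + 3 \cdot 4\right)\right) = V + \left(V + \left(-9 + 12\right)\right) = V + \left(V + 3\right) = V + \left(3 + V\right) = 3 + 2 V$)
$O{\left(0,-1 \right)} A{\left(4 \right)} 21 = \left(3 + 2 \left(-1\right)\right) 1 \cdot 21 = \left(3 - 2\right) 1 \cdot 21 = 1 \cdot 1 \cdot 21 = 1 \cdot 21 = 21$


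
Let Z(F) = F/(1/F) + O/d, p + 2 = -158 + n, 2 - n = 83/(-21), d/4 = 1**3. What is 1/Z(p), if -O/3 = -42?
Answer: 882/20958233 ≈ 4.2084e-5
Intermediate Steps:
O = 126 (O = -3*(-42) = 126)
d = 4 (d = 4*1**3 = 4*1 = 4)
n = 125/21 (n = 2 - 83/(-21) = 2 - 83*(-1)/21 = 2 - 1*(-83/21) = 2 + 83/21 = 125/21 ≈ 5.9524)
p = -3235/21 (p = -2 + (-158 + 125/21) = -2 - 3193/21 = -3235/21 ≈ -154.05)
Z(F) = 63/2 + F**2 (Z(F) = F/(1/F) + 126/4 = F*F + 126*(1/4) = F**2 + 63/2 = 63/2 + F**2)
1/Z(p) = 1/(63/2 + (-3235/21)**2) = 1/(63/2 + 10465225/441) = 1/(20958233/882) = 882/20958233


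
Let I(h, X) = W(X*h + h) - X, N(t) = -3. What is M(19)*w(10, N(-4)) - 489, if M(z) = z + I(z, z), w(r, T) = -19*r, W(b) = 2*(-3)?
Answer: 651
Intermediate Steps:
W(b) = -6
I(h, X) = -6 - X
M(z) = -6 (M(z) = z + (-6 - z) = -6)
M(19)*w(10, N(-4)) - 489 = -(-114)*10 - 489 = -6*(-190) - 489 = 1140 - 489 = 651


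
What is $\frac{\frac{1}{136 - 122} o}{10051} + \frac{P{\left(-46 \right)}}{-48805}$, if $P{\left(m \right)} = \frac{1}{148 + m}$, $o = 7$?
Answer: $\frac{1239502}{25017491805} \approx 4.9545 \cdot 10^{-5}$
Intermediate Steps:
$\frac{\frac{1}{136 - 122} o}{10051} + \frac{P{\left(-46 \right)}}{-48805} = \frac{\frac{1}{136 - 122} \cdot 7}{10051} + \frac{1}{\left(148 - 46\right) \left(-48805\right)} = \frac{1}{14} \cdot 7 \cdot \frac{1}{10051} + \frac{1}{102} \left(- \frac{1}{48805}\right) = \frac{1}{2} \cdot \frac{1}{10051} - \frac{1}{4978110} = \frac{1}{20102} - \frac{1}{4978110} = \frac{1239502}{25017491805}$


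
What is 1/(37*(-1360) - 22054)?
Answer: -1/72374 ≈ -1.3817e-5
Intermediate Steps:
1/(37*(-1360) - 22054) = 1/(-50320 - 22054) = 1/(-72374) = -1/72374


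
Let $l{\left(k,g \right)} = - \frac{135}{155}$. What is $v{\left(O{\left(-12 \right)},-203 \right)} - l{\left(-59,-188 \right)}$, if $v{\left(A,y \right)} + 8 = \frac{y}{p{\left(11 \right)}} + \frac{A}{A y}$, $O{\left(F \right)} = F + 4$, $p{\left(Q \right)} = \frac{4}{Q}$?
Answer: $- \frac{14231845}{25172} \approx -565.38$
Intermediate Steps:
$l{\left(k,g \right)} = - \frac{27}{31}$ ($l{\left(k,g \right)} = \left(-135\right) \frac{1}{155} = - \frac{27}{31}$)
$O{\left(F \right)} = 4 + F$
$v{\left(A,y \right)} = -8 + \frac{1}{y} + \frac{11 y}{4}$ ($v{\left(A,y \right)} = -8 + \left(\frac{y}{4 \cdot \frac{1}{11}} + \frac{A}{A y}\right) = -8 + \left(\frac{y}{4 \cdot \frac{1}{11}} + A \frac{1}{A y}\right) = -8 + \left(\frac{y}{\frac{4}{11}} + \frac{1}{y}\right) = -8 + \left(y \frac{11}{4} + \frac{1}{y}\right) = -8 + \left(\frac{11 y}{4} + \frac{1}{y}\right) = -8 + \left(\frac{1}{y} + \frac{11 y}{4}\right) = -8 + \frac{1}{y} + \frac{11 y}{4}$)
$v{\left(O{\left(-12 \right)},-203 \right)} - l{\left(-59,-188 \right)} = \left(-8 + \frac{1}{-203} + \frac{11}{4} \left(-203\right)\right) - - \frac{27}{31} = \left(-8 - \frac{1}{203} - \frac{2233}{4}\right) + \frac{27}{31} = - \frac{459799}{812} + \frac{27}{31} = - \frac{14231845}{25172}$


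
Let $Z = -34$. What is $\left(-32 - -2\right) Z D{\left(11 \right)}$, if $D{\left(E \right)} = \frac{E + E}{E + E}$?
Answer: $1020$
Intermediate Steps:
$D{\left(E \right)} = 1$ ($D{\left(E \right)} = \frac{2 E}{2 E} = 2 E \frac{1}{2 E} = 1$)
$\left(-32 - -2\right) Z D{\left(11 \right)} = \left(-32 - -2\right) \left(-34\right) 1 = \left(-32 + 2\right) \left(-34\right) 1 = \left(-30\right) \left(-34\right) 1 = 1020 \cdot 1 = 1020$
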